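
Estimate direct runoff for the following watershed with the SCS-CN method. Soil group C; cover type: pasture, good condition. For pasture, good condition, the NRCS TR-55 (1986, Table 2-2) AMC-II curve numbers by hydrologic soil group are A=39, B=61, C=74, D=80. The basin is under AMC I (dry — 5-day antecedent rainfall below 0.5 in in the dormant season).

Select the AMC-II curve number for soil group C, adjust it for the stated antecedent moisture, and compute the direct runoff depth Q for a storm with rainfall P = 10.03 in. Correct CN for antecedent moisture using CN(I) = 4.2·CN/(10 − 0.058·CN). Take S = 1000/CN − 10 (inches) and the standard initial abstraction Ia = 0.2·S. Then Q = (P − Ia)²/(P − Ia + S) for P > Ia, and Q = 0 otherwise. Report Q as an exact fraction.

NRCS table: pasture, good condition, soil group C → CN(II) = 74
Adjust CN=74 to AMC I: 4.2·74/(10 − 0.058·74) → (1554/5) ÷ (1427/250) = 77700/1427 ≈ 54.450
S = 1000/(77700/1427) − 10 = 6500/777 in ≈ 8.366 in
Ia = 0.2·(6500/777) = 1300/777 in ≈ 1.673 in
Since P=10.030 > Ia=1.673: effective rainfall P−Ia = 649331/77700 in
Q = (649331/77700)²/((649331/77700) + 6500/777) = (421630747561/6037290000)/(1299331/77700) = 421630747561/100958018700 in ≈ 4.176 in

Q = 421630747561/100958018700 in ≈ 4.176 in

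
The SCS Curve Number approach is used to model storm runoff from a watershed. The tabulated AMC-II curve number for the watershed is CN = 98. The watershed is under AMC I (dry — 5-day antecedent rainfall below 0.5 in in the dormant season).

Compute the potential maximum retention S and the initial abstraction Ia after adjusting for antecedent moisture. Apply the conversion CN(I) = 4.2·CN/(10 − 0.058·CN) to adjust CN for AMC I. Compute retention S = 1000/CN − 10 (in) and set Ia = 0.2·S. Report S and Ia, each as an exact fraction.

Adjust CN=98 to AMC I: 4.2·98/(10 − 0.058·98) → (2058/5) ÷ (1079/250) = 102900/1079 ≈ 95.366
Retention S: 1000/CN − 10 with CN=95.366 → S = 500/1029 ≈ 0.486 in
Initial abstraction Ia = S/5 = (500/1029)/5 = 100/1029 ≈ 0.097 in

S = 500/1029 in ≈ 0.486 in; Ia = 100/1029 in ≈ 0.097 in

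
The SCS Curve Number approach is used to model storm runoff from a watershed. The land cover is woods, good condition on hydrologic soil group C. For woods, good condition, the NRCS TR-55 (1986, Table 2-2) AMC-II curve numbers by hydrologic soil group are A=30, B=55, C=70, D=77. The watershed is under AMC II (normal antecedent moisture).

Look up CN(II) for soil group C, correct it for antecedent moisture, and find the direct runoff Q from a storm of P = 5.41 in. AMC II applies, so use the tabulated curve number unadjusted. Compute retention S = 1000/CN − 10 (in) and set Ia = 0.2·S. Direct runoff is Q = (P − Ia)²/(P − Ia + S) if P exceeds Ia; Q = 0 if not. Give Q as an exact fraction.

Q = 10156969/4330900 in ≈ 2.345 in

NRCS table: woods, good condition, soil group C → CN(II) = 70
Average conditions: CN = 70 (no AMC adjustment).
S = 1000/70 − 10 = 30/7 in ≈ 4.286 in
Ia = 0.2S: 0.2·4.286 = 0.857 in (exactly 6/7)
Since P=5.410 > Ia=0.857: effective rainfall P−Ia = 3187/700 in
Q = (3187/700)²/((3187/700) + 30/7) = (10156969/490000)/(6187/700) = 10156969/4330900 in ≈ 2.345 in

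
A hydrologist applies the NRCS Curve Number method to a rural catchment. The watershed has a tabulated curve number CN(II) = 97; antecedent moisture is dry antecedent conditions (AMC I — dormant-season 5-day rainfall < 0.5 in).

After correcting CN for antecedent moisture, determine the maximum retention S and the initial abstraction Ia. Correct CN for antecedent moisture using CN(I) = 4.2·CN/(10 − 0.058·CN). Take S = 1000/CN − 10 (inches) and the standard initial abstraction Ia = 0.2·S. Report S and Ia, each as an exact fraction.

S = 500/679 in ≈ 0.736 in; Ia = 100/679 in ≈ 0.147 in

Adjust CN=97 to AMC I: 4.2·97/(10 − 0.058·97) → (2037/5) ÷ (2187/500) = 67900/729 ≈ 93.141
Max retention: S = 1000/(67900/729) − 10 = 500/679 in (≈ 0.736 in)
Ia = 0.2S: 0.2·0.736 = 0.147 in (exactly 100/679)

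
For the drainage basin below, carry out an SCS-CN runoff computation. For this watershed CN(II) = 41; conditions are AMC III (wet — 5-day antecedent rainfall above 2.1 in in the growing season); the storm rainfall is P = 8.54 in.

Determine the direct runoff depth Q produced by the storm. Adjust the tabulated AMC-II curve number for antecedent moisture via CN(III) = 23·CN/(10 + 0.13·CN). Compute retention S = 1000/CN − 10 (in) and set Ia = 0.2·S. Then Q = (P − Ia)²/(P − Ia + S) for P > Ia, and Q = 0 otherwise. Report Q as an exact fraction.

Q = 118102882921/30112866150 in ≈ 3.922 in

Wet (AMC III): CN(III) = 23·41/(10 + 0.13·41) = 943/(1533/100) = 94300/1533 ≈ 61.513
Retention S: 1000/CN − 10 with CN=61.513 → S = 5900/943 ≈ 6.257 in
Ia = 0.2·(5900/943) = 1180/943 in ≈ 1.251 in
Excess rainfall: 8.540 − 1.251 = 7.289 in; P > Ia so Q > 0
Q: (343661/47150)² ÷ (638661/47150) = 118102882921/30112866150 in (≈ 3.922 in)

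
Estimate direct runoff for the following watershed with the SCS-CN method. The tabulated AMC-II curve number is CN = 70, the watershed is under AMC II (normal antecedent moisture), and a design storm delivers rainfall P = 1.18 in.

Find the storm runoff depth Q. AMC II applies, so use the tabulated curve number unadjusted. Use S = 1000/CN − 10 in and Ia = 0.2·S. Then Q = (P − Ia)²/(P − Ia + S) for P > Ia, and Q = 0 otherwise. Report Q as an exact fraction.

CN(II) = 70; AMC II needs no correction.
Max retention: S = 1000/70 − 10 = 30/7 in (≈ 4.286 in)
Ia = 0.2S: 0.2·4.286 = 0.857 in (exactly 6/7)
P − Ia = 1.180 − 0.857 = 113/350 ≈ 0.323 in (> 0, runoff occurs)
Q: (113/350)² ÷ (1613/350) = 12769/564550 in (≈ 0.023 in)

Q = 12769/564550 in ≈ 0.023 in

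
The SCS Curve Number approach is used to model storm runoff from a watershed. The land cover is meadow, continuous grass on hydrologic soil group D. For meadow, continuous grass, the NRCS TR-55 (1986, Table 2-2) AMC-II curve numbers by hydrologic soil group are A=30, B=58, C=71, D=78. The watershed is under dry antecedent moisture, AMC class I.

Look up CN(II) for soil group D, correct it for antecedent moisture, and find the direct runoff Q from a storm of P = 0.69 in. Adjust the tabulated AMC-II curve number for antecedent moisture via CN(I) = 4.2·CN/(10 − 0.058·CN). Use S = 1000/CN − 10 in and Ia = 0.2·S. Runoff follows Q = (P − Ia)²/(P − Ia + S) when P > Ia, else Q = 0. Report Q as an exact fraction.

Q = 0 in ≈ 0.000 in

NRCS table: meadow, continuous grass, soil group D → CN(II) = 78
Adjust CN=78 to AMC I: 4.2·78/(10 − 0.058·78) → (1638/5) ÷ (1369/250) = 81900/1369 ≈ 59.825
S = 1000/(81900/1369) − 10 = 5500/819 in ≈ 6.716 in
Ia = 0.2S: 0.2·6.716 = 1.343 in (exactly 1100/819)
P = 0.690 ≤ Ia = 1.343 in: entire storm abstracted, Q = 0.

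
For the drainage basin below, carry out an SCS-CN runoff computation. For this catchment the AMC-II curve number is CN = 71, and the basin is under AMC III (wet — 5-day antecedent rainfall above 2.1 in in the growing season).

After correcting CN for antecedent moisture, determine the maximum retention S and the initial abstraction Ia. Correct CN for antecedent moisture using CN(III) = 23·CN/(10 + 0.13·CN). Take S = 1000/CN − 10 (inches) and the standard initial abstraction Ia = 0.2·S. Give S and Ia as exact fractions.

Wet (AMC III): CN(III) = 23·71/(10 + 0.13·71) = 1633/(1923/100) = 163300/1923 ≈ 84.919
Retention S: 1000/CN − 10 with CN=84.919 → S = 2900/1633 ≈ 1.776 in
Initial abstraction Ia = S/5 = (2900/1633)/5 = 580/1633 ≈ 0.355 in

S = 2900/1633 in ≈ 1.776 in; Ia = 580/1633 in ≈ 0.355 in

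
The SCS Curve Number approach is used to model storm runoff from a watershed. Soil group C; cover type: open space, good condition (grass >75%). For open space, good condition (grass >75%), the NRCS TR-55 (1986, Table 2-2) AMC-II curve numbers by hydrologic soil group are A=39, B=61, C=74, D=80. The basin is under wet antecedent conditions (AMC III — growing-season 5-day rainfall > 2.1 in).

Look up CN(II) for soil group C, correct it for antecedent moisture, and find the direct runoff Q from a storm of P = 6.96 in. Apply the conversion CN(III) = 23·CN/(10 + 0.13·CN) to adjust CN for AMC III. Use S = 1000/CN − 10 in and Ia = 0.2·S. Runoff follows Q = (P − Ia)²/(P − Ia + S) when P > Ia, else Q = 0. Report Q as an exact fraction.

NRCS table: open space, good condition (grass >75%), soil group C → CN(II) = 74
CN(III) from CN(II)=74: (23·74)/(10 + 0.13·74) = 85100/981 ≈ 86.748
Retention S: 1000/CN − 10 with CN=86.748 → S = 1300/851 ≈ 1.528 in
Ia = 0.2·(1300/851) = 260/851 in ≈ 0.306 in
Excess rainfall: 6.960 − 0.306 = 6.654 in; P > Ia so Q > 0
Q: (141574/21275)² ÷ (174074/21275) = 10021598738/1851712175 in (≈ 5.412 in)

Q = 10021598738/1851712175 in ≈ 5.412 in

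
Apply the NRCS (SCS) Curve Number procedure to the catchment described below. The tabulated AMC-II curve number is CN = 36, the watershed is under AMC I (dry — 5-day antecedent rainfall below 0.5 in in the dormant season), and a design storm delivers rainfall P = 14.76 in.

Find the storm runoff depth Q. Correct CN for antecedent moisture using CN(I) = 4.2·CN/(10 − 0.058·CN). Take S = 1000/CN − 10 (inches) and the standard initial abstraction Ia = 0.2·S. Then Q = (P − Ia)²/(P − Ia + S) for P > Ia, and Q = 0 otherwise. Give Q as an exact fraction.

Dry (AMC I): CN(I) = 4.2·36/(10 − 0.058·36) = (756/5)/(989/125) = 18900/989 ≈ 19.110
Retention S: 1000/CN − 10 with CN=19.110 → S = 8000/189 ≈ 42.328 in
Initial abstraction Ia = S/5 = (8000/189)/5 = 1600/189 ≈ 8.466 in
Excess rainfall: 14.760 − 8.466 = 6.294 in; P > Ia so Q > 0
Q: (29741/4725)² ÷ (229741/4725) = 884527081/1085526225 in (≈ 0.815 in)

Q = 884527081/1085526225 in ≈ 0.815 in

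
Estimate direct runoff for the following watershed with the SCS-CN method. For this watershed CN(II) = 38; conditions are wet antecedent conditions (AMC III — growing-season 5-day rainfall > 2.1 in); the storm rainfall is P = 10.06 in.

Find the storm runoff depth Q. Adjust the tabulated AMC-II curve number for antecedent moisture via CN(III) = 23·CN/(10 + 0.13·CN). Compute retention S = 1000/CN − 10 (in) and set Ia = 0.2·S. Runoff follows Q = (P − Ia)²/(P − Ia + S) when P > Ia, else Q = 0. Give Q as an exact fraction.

Q = 35649593721/7512270350 in ≈ 4.746 in

Adjust CN=38 to AMC III: 23·38/(10 + 0.13·38) → 874 ÷ (747/50) = 43700/747 ≈ 58.501
Retention S: 1000/CN − 10 with CN=58.501 → S = 3100/437 ≈ 7.094 in
Ia = 0.2·(3100/437) = 620/437 in ≈ 1.419 in
P − Ia = 10.060 − 1.419 = 188811/21850 ≈ 8.641 in (> 0, runoff occurs)
Q = (188811/21850)²/((188811/21850) + 3100/437) = (35649593721/477422500)/(343811/21850) = 35649593721/7512270350 in ≈ 4.746 in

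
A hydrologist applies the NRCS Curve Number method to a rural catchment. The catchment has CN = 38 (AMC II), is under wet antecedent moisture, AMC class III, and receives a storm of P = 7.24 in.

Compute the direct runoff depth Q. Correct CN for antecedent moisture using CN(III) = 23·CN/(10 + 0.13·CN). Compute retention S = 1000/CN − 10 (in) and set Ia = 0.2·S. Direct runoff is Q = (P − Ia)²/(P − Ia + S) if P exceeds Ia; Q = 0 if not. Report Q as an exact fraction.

Adjust CN=38 to AMC III: 23·38/(10 + 0.13·38) → 874 ÷ (747/50) = 43700/747 ≈ 58.501
Max retention: S = 1000/(43700/747) − 10 = 3100/437 in (≈ 7.094 in)
Ia = 0.2·(3100/437) = 620/437 in ≈ 1.419 in
Excess rainfall: 7.240 − 1.419 = 5.821 in; P > Ia so Q > 0
Q: (63597/10925)² ÷ (141097/10925) = 4044578409/1541484725 in (≈ 2.624 in)

Q = 4044578409/1541484725 in ≈ 2.624 in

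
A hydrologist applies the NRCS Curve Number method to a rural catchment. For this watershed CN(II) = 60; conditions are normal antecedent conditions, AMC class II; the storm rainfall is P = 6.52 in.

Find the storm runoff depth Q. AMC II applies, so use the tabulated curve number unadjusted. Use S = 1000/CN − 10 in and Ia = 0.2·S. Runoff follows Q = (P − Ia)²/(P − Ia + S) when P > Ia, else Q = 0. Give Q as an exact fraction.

Q = 151321/66675 in ≈ 2.270 in

Average conditions: CN = 60 (no AMC adjustment).
Max retention: S = 1000/60 − 10 = 20/3 in (≈ 6.667 in)
Initial abstraction Ia = S/5 = (20/3)/5 = 4/3 ≈ 1.333 in
Excess rainfall: 6.520 − 1.333 = 5.187 in; P > Ia so Q > 0
Q: (389/75)² ÷ (889/75) = 151321/66675 in (≈ 2.270 in)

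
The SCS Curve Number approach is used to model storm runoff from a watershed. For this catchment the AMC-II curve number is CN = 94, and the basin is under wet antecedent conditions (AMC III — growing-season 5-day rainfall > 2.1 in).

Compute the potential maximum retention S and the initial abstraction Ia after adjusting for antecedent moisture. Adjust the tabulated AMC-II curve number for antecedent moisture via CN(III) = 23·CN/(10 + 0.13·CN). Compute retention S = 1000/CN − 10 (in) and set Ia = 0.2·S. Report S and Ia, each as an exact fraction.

S = 300/1081 in ≈ 0.278 in; Ia = 60/1081 in ≈ 0.056 in

Adjust CN=94 to AMC III: 23·94/(10 + 0.13·94) → 2162 ÷ (1111/50) = 108100/1111 ≈ 97.300
Max retention: S = 1000/(108100/1111) − 10 = 300/1081 in (≈ 0.278 in)
Ia = 0.2S: 0.2·0.278 = 0.056 in (exactly 60/1081)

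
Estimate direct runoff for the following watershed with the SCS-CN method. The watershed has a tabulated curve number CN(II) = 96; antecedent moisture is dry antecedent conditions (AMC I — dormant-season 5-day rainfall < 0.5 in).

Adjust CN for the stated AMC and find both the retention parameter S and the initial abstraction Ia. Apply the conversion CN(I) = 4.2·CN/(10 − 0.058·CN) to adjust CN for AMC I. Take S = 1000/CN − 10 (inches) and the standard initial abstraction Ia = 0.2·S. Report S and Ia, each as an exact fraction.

CN(I) from CN(II)=96: (4.2·96)/(10 − 0.058·96) = 25200/277 ≈ 90.975
S = 1000/(25200/277) − 10 = 125/126 in ≈ 0.992 in
Ia = 0.2·(125/126) = 25/126 in ≈ 0.198 in

S = 125/126 in ≈ 0.992 in; Ia = 25/126 in ≈ 0.198 in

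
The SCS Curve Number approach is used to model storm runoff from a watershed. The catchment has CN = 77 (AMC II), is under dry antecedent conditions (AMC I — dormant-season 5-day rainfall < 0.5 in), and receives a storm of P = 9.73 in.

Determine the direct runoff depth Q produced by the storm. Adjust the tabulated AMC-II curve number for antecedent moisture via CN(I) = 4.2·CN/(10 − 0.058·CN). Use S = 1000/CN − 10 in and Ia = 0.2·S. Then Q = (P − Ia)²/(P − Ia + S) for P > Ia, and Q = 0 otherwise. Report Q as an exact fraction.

Adjust CN=77 to AMC I: 4.2·77/(10 − 0.058·77) → (1617/5) ÷ (2767/500) = 161700/2767 ≈ 58.439
S = 1000/(161700/2767) − 10 = 11500/1617 in ≈ 7.112 in
Initial abstraction Ia = S/5 = (11500/1617)/5 = 2300/1617 ≈ 1.422 in
Since P=9.730 > Ia=1.422: effective rainfall P−Ia = 1343341/161700 in
Q = (1343341/161700)²/((1343341/161700) + 11500/1617) = (1804565042281/26146890000)/(2493341/161700) = 1804565042281/403173239700 in ≈ 4.476 in

Q = 1804565042281/403173239700 in ≈ 4.476 in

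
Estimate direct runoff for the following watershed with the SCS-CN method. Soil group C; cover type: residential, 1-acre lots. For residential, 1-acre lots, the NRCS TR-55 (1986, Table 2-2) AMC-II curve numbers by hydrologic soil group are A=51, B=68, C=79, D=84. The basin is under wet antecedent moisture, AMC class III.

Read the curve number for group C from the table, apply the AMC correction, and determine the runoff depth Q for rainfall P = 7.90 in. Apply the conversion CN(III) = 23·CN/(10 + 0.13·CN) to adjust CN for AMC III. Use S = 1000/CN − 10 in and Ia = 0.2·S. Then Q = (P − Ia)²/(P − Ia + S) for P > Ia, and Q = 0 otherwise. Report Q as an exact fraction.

NRCS table: residential, 1-acre lots, soil group C → CN(II) = 79
Wet (AMC III): CN(III) = 23·79/(10 + 0.13·79) = 1817/(2027/100) = 181700/2027 ≈ 89.640
Retention S: 1000/CN − 10 with CN=89.640 → S = 2100/1817 ≈ 1.156 in
Initial abstraction Ia = S/5 = (2100/1817)/5 = 420/1817 ≈ 0.231 in
Since P=7.900 > Ia=0.231: effective rainfall P−Ia = 139343/18170 in
Runoff Q = (P−Ia)²/(P−Ia+S) = (7.669)²/(7.669+1.156) = 19416471649/2913432310 ≈ 6.664 in

Q = 19416471649/2913432310 in ≈ 6.664 in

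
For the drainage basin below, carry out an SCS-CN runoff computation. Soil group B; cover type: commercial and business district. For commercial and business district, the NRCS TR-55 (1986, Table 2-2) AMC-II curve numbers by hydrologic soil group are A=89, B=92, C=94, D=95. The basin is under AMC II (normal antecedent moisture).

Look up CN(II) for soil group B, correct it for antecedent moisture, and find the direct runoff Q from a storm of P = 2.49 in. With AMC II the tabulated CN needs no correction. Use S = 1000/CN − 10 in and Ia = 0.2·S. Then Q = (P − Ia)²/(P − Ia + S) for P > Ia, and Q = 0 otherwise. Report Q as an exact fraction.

Q = 28376929/16852100 in ≈ 1.684 in

NRCS table: commercial and business district, soil group B → CN(II) = 92
Average conditions: CN = 92 (no AMC adjustment).
S = 1000/92 − 10 = 20/23 in ≈ 0.870 in
Ia = 0.2·(20/23) = 4/23 in ≈ 0.174 in
Excess rainfall: 2.490 − 0.174 = 2.316 in; P > Ia so Q > 0
Q = (5327/2300)²/((5327/2300) + 20/23) = (28376929/5290000)/(7327/2300) = 28376929/16852100 in ≈ 1.684 in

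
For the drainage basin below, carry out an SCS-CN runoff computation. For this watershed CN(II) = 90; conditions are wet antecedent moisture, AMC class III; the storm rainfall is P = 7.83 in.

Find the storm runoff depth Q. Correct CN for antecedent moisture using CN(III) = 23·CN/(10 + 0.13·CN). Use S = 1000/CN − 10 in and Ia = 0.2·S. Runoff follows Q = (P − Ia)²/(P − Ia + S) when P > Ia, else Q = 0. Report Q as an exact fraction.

CN(III) from CN(II)=90: (23·90)/(10 + 0.13·90) = 20700/217 ≈ 95.392
Retention S: 1000/CN − 10 with CN=95.392 → S = 100/207 ≈ 0.483 in
Ia = 0.2S: 0.2·0.483 = 0.097 in (exactly 20/207)
Since P=7.830 > Ia=0.097: effective rainfall P−Ia = 160081/20700 in
Q = (160081/20700)²/((160081/20700) + 100/207) = (25625926561/428490000)/(170081/20700) = 25625926561/3520676700 in ≈ 7.279 in

Q = 25625926561/3520676700 in ≈ 7.279 in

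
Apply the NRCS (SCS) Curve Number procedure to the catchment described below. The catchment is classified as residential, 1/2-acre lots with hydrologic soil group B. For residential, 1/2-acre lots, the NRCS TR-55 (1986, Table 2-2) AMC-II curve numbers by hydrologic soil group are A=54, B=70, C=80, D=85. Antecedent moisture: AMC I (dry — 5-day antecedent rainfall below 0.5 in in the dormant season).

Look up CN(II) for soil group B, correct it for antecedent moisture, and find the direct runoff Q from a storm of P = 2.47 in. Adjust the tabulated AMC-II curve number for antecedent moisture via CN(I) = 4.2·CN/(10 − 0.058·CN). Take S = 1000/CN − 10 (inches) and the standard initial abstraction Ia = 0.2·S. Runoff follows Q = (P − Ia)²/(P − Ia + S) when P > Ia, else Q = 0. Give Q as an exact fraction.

Q = 4422609/255304700 in ≈ 0.017 in

NRCS table: residential, 1/2-acre lots, soil group B → CN(II) = 70
Adjust CN=70 to AMC I: 4.2·70/(10 − 0.058·70) → 294 ÷ (297/50) = 4900/99 ≈ 49.495
S = 1000/(4900/99) − 10 = 500/49 in ≈ 10.204 in
Ia = 0.2·(500/49) = 100/49 in ≈ 2.041 in
Since P=2.470 > Ia=2.041: effective rainfall P−Ia = 2103/4900 in
Q = (2103/4900)²/((2103/4900) + 500/49) = (4422609/24010000)/(52103/4900) = 4422609/255304700 in ≈ 0.017 in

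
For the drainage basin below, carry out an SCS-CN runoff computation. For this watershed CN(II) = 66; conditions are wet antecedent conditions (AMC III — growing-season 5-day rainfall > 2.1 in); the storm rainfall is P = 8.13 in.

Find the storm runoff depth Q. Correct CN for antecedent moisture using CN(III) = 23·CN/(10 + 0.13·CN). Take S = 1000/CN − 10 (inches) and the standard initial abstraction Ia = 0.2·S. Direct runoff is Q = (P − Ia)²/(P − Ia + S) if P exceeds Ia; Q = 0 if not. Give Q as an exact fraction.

Adjust CN=66 to AMC III: 23·66/(10 + 0.13·66) → 1518 ÷ (929/50) = 75900/929 ≈ 81.701
Max retention: S = 1000/(75900/929) − 10 = 1700/759 in (≈ 2.240 in)
Ia = 0.2S: 0.2·2.240 = 0.448 in (exactly 340/759)
Since P=8.130 > Ia=0.448: effective rainfall P−Ia = 583067/75900 in
Q = (583067/75900)²/((583067/75900) + 1700/759) = (339967126489/5760810000)/(753067/75900) = 339967126489/57157785300 in ≈ 5.948 in

Q = 339967126489/57157785300 in ≈ 5.948 in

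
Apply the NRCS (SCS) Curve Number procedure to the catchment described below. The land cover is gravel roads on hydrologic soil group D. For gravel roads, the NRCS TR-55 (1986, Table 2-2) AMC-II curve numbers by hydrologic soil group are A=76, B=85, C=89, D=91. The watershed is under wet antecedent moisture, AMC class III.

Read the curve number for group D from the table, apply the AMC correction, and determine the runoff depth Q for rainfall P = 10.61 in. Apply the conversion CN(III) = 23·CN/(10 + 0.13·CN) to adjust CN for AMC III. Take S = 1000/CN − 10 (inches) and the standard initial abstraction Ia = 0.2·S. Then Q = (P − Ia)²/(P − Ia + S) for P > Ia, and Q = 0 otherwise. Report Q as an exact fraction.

Q = 4851768344929/479856458900 in ≈ 10.111 in

NRCS table: gravel roads, soil group D → CN(II) = 91
Adjust CN=91 to AMC III: 23·91/(10 + 0.13·91) → 2093 ÷ (2183/100) = 209300/2183 ≈ 95.877
Retention S: 1000/CN − 10 with CN=95.877 → S = 900/2093 ≈ 0.430 in
Ia = 0.2·(900/2093) = 180/2093 in ≈ 0.086 in
Excess rainfall: 10.610 − 0.086 = 10.524 in; P > Ia so Q > 0
Q: (2202673/209300)² ÷ (2292673/209300) = 4851768344929/479856458900 in (≈ 10.111 in)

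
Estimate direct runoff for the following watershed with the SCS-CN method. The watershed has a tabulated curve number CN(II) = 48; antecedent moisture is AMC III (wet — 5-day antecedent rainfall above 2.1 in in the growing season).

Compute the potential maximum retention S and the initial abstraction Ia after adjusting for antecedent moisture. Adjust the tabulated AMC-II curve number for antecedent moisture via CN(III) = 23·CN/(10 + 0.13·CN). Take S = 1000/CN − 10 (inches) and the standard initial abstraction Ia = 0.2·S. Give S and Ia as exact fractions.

Adjust CN=48 to AMC III: 23·48/(10 + 0.13·48) → 1104 ÷ (406/25) = 13800/203 ≈ 67.980
S = 1000/(13800/203) − 10 = 325/69 in ≈ 4.710 in
Ia = 0.2·(325/69) = 65/69 in ≈ 0.942 in

S = 325/69 in ≈ 4.710 in; Ia = 65/69 in ≈ 0.942 in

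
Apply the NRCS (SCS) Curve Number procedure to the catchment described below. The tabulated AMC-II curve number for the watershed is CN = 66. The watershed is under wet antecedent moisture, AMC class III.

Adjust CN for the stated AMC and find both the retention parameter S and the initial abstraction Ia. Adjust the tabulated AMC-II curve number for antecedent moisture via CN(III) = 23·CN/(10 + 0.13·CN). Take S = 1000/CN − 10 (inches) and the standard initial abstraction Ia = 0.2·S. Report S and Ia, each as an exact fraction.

CN(III) from CN(II)=66: (23·66)/(10 + 0.13·66) = 75900/929 ≈ 81.701
Retention S: 1000/CN − 10 with CN=81.701 → S = 1700/759 ≈ 2.240 in
Ia = 0.2S: 0.2·2.240 = 0.448 in (exactly 340/759)

S = 1700/759 in ≈ 2.240 in; Ia = 340/759 in ≈ 0.448 in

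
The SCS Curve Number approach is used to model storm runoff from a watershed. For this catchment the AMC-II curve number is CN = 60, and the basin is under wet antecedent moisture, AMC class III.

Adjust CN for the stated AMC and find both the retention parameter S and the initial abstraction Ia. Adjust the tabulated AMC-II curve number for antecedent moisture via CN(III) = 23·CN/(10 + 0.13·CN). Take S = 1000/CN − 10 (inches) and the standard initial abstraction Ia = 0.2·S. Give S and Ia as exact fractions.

CN(III) from CN(II)=60: (23·60)/(10 + 0.13·60) = 6900/89 ≈ 77.528
Retention S: 1000/CN − 10 with CN=77.528 → S = 200/69 ≈ 2.899 in
Ia = 0.2S: 0.2·2.899 = 0.580 in (exactly 40/69)

S = 200/69 in ≈ 2.899 in; Ia = 40/69 in ≈ 0.580 in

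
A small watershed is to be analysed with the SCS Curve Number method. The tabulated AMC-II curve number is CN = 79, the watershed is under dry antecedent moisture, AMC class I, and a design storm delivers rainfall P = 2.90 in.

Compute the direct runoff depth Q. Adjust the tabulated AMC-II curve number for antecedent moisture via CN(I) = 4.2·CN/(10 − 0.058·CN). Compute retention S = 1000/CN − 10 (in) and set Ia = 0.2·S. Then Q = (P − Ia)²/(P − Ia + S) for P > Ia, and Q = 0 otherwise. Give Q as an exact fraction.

Q = 1666681/4969890 in ≈ 0.335 in

Adjust CN=79 to AMC I: 4.2·79/(10 − 0.058·79) → (1659/5) ÷ (2709/500) = 7900/129 ≈ 61.240
S = 1000/(7900/129) − 10 = 500/79 in ≈ 6.329 in
Ia = 0.2S: 0.2·6.329 = 1.266 in (exactly 100/79)
Excess rainfall: 2.900 − 1.266 = 1.634 in; P > Ia so Q > 0
Q: (1291/790)² ÷ (6291/790) = 1666681/4969890 in (≈ 0.335 in)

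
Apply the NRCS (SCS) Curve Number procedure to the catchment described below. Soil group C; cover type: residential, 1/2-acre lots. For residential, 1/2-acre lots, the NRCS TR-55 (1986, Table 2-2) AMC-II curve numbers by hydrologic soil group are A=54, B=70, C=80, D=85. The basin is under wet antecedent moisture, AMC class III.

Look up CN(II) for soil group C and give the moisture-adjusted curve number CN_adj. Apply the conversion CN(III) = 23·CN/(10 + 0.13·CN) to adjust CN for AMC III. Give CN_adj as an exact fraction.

CN_adj = 4600/51 ≈ 90.196

NRCS table: residential, 1/2-acre lots, soil group C → CN(II) = 80
CN(III) from CN(II)=80: (23·80)/(10 + 0.13·80) = 4600/51 ≈ 90.196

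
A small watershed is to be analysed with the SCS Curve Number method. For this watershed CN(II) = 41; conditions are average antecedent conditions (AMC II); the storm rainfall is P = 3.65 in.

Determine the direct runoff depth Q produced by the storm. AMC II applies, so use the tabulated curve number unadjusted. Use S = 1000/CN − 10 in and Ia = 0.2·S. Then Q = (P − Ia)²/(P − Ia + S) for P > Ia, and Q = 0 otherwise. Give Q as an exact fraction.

Q = 400689/10195060 in ≈ 0.039 in

CN(II) = 41; AMC II needs no correction.
Retention S: 1000/CN − 10 with CN=41.000 → S = 590/41 ≈ 14.390 in
Initial abstraction Ia = S/5 = (590/41)/5 = 118/41 ≈ 2.878 in
Since P=3.650 > Ia=2.878: effective rainfall P−Ia = 633/820 in
Runoff Q = (P−Ia)²/(P−Ia+S) = (0.772)²/(0.772+14.390) = 400689/10195060 ≈ 0.039 in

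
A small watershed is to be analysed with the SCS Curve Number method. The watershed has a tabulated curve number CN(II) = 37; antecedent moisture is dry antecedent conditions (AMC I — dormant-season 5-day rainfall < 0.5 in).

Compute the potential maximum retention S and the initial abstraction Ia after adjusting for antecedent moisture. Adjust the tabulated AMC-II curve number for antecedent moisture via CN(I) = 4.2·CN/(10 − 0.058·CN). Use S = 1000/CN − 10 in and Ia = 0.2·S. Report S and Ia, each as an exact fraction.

CN(I) from CN(II)=37: (4.2·37)/(10 − 0.058·37) = 3700/187 ≈ 19.786
Max retention: S = 1000/(3700/187) − 10 = 1500/37 in (≈ 40.541 in)
Ia = 0.2S: 0.2·40.541 = 8.108 in (exactly 300/37)

S = 1500/37 in ≈ 40.541 in; Ia = 300/37 in ≈ 8.108 in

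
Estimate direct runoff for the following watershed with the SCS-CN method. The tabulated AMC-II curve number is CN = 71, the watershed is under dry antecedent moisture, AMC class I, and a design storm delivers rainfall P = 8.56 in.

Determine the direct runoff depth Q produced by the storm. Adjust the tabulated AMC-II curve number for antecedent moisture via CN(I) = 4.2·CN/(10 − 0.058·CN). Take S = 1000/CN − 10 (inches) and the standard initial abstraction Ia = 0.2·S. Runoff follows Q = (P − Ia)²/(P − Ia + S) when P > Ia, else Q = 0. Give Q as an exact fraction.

Q = 30399368738/11351616675 in ≈ 2.678 in

CN(I) from CN(II)=71: (4.2·71)/(10 − 0.058·71) = 149100/2941 ≈ 50.697
Max retention: S = 1000/(149100/2941) − 10 = 14500/1491 in (≈ 9.725 in)
Ia = 0.2S: 0.2·9.725 = 1.945 in (exactly 2900/1491)
P − Ia = 8.560 − 1.945 = 246574/37275 ≈ 6.615 in (> 0, runoff occurs)
Q: (246574/37275)² ÷ (609074/37275) = 30399368738/11351616675 in (≈ 2.678 in)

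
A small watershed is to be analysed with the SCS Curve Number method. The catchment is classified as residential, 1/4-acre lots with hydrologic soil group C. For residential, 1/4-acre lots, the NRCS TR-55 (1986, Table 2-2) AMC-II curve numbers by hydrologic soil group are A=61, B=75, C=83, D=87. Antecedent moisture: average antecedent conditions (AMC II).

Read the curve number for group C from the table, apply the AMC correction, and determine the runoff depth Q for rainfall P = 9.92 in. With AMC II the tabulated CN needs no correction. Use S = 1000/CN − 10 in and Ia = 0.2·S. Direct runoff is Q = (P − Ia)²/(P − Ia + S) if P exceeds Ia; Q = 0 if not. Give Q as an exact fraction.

NRCS table: residential, 1/4-acre lots, soil group C → CN(II) = 83
Average conditions: CN = 83 (no AMC adjustment).
Retention S: 1000/CN − 10 with CN=83.000 → S = 170/83 ≈ 2.048 in
Ia = 0.2S: 0.2·2.048 = 0.410 in (exactly 34/83)
Since P=9.920 > Ia=0.410: effective rainfall P−Ia = 19734/2075 in
Q: (19734/2075)² ÷ (23984/2075) = 97357689/12441700 in (≈ 7.825 in)

Q = 97357689/12441700 in ≈ 7.825 in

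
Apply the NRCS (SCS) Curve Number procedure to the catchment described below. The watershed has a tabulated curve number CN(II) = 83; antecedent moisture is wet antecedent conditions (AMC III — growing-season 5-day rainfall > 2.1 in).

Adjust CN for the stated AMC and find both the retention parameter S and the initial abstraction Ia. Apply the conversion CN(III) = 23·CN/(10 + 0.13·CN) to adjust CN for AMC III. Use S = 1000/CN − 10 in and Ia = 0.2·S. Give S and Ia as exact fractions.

S = 1700/1909 in ≈ 0.891 in; Ia = 340/1909 in ≈ 0.178 in

Adjust CN=83 to AMC III: 23·83/(10 + 0.13·83) → 1909 ÷ (2079/100) = 190900/2079 ≈ 91.823
S = 1000/(190900/2079) − 10 = 1700/1909 in ≈ 0.891 in
Ia = 0.2S: 0.2·0.891 = 0.178 in (exactly 340/1909)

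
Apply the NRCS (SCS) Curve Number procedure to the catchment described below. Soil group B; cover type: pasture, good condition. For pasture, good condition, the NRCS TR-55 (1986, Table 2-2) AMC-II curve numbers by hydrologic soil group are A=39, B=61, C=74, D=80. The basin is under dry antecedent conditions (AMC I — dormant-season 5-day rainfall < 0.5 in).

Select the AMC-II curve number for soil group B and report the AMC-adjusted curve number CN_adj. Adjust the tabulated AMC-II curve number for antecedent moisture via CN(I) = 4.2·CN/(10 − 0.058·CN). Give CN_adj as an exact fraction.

CN_adj = 42700/1077 ≈ 39.647

NRCS table: pasture, good condition, soil group B → CN(II) = 61
Dry (AMC I): CN(I) = 4.2·61/(10 − 0.058·61) = (1281/5)/(3231/500) = 42700/1077 ≈ 39.647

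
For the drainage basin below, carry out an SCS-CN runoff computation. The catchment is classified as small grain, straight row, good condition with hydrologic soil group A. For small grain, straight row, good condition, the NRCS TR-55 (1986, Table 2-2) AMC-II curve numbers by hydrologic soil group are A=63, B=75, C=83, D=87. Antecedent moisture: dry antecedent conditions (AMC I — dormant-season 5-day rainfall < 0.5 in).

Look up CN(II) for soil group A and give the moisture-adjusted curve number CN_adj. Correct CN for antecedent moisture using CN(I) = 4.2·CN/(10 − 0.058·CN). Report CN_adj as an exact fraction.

NRCS table: small grain, straight row, good condition, soil group A → CN(II) = 63
Adjust CN=63 to AMC I: 4.2·63/(10 − 0.058·63) → (1323/5) ÷ (3173/500) = 132300/3173 ≈ 41.696

CN_adj = 132300/3173 ≈ 41.696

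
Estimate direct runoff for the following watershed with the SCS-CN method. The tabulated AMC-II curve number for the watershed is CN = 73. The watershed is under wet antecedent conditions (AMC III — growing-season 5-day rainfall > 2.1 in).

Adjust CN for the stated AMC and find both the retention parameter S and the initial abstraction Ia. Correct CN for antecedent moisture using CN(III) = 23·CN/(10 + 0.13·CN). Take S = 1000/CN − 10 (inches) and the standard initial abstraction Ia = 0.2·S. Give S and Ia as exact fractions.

Wet (AMC III): CN(III) = 23·73/(10 + 0.13·73) = 1679/(1949/100) = 167900/1949 ≈ 86.147
Retention S: 1000/CN − 10 with CN=86.147 → S = 2700/1679 ≈ 1.608 in
Initial abstraction Ia = S/5 = (2700/1679)/5 = 540/1679 ≈ 0.322 in

S = 2700/1679 in ≈ 1.608 in; Ia = 540/1679 in ≈ 0.322 in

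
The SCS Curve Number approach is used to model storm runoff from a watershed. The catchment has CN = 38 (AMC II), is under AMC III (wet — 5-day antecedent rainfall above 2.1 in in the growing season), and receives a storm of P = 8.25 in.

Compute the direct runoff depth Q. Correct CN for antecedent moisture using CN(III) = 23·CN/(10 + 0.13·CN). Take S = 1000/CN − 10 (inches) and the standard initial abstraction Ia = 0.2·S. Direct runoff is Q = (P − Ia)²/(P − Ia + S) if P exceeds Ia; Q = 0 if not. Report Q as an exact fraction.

Q = 142587481/42548068 in ≈ 3.351 in

CN(III) from CN(II)=38: (23·38)/(10 + 0.13·38) = 43700/747 ≈ 58.501
Max retention: S = 1000/(43700/747) − 10 = 3100/437 in (≈ 7.094 in)
Ia = 0.2·(3100/437) = 620/437 in ≈ 1.419 in
Since P=8.250 > Ia=1.419: effective rainfall P−Ia = 11941/1748 in
Q = (11941/1748)²/((11941/1748) + 3100/437) = (142587481/3055504)/(24341/1748) = 142587481/42548068 in ≈ 3.351 in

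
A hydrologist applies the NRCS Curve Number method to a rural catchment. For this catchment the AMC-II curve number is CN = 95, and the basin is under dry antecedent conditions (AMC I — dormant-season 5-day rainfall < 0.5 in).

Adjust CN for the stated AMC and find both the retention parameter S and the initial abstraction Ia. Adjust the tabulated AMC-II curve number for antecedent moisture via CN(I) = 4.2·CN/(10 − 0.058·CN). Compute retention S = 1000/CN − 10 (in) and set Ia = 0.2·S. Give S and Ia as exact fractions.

CN(I) from CN(II)=95: (4.2·95)/(10 − 0.058·95) = 39900/449 ≈ 88.864
S = 1000/(39900/449) − 10 = 500/399 in ≈ 1.253 in
Ia = 0.2·(500/399) = 100/399 in ≈ 0.251 in

S = 500/399 in ≈ 1.253 in; Ia = 100/399 in ≈ 0.251 in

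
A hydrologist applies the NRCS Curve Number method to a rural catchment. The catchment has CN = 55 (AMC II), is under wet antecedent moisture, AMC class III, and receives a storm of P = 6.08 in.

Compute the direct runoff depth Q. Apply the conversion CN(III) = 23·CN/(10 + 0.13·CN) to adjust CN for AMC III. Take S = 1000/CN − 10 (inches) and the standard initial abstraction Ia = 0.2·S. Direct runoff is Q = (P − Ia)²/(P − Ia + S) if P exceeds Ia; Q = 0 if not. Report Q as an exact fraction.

CN(III) from CN(II)=55: (23·55)/(10 + 0.13·55) = 25300/343 ≈ 73.761
Retention S: 1000/CN − 10 with CN=73.761 → S = 900/253 ≈ 3.557 in
Initial abstraction Ia = S/5 = (900/253)/5 = 180/253 ≈ 0.711 in
Excess rainfall: 6.080 − 0.711 = 5.369 in; P > Ia so Q > 0
Q = (33956/6325)²/((33956/6325) + 900/253) = (1153009936/40005625)/(56456/6325) = 144126242/44635525 in ≈ 3.229 in

Q = 144126242/44635525 in ≈ 3.229 in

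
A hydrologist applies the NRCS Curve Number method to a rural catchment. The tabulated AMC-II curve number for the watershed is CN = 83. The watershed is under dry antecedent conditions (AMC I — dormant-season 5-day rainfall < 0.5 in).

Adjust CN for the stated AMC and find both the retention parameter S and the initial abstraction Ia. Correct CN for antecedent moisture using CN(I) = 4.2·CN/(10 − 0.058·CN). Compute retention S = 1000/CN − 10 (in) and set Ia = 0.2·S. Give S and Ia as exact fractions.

Adjust CN=83 to AMC I: 4.2·83/(10 − 0.058·83) → (1743/5) ÷ (2593/500) = 174300/2593 ≈ 67.219
S = 1000/(174300/2593) − 10 = 8500/1743 in ≈ 4.877 in
Ia = 0.2·(8500/1743) = 1700/1743 in ≈ 0.975 in

S = 8500/1743 in ≈ 4.877 in; Ia = 1700/1743 in ≈ 0.975 in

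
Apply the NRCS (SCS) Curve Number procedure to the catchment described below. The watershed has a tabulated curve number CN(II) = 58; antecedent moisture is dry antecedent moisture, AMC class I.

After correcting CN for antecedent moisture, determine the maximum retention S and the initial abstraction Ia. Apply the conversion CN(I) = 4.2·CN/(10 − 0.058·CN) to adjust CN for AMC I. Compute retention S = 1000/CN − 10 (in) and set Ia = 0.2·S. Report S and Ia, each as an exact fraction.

CN(I) from CN(II)=58: (4.2·58)/(10 − 0.058·58) = 2900/79 ≈ 36.709
Max retention: S = 1000/(2900/79) − 10 = 500/29 in (≈ 17.241 in)
Initial abstraction Ia = S/5 = (500/29)/5 = 100/29 ≈ 3.448 in

S = 500/29 in ≈ 17.241 in; Ia = 100/29 in ≈ 3.448 in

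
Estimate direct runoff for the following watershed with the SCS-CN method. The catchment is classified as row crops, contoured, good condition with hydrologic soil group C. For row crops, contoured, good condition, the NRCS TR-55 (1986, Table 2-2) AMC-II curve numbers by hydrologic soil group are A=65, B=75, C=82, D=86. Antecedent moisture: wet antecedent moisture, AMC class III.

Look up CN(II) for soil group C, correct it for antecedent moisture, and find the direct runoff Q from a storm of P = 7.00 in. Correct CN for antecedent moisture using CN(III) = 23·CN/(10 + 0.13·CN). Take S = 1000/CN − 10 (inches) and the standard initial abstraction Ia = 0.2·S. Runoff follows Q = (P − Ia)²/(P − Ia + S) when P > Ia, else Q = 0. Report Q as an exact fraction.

Q = 41229241/6903703 in ≈ 5.972 in

NRCS table: row crops, contoured, good condition, soil group C → CN(II) = 82
CN(III) from CN(II)=82: (23·82)/(10 + 0.13·82) = 94300/1033 ≈ 91.288
Max retention: S = 1000/(94300/1033) − 10 = 900/943 in (≈ 0.954 in)
Ia = 0.2·(900/943) = 180/943 in ≈ 0.191 in
P − Ia = 7.000 − 0.191 = 6421/943 ≈ 6.809 in (> 0, runoff occurs)
Runoff Q = (P−Ia)²/(P−Ia+S) = (6.809)²/(6.809+0.954) = 41229241/6903703 ≈ 5.972 in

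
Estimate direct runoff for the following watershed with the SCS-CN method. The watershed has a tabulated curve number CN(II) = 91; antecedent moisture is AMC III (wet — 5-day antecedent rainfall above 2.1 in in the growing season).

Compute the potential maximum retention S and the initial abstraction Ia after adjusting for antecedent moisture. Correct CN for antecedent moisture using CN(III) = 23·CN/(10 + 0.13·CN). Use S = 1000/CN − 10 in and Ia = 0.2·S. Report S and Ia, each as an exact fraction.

Wet (AMC III): CN(III) = 23·91/(10 + 0.13·91) = 2093/(2183/100) = 209300/2183 ≈ 95.877
Retention S: 1000/CN − 10 with CN=95.877 → S = 900/2093 ≈ 0.430 in
Ia = 0.2·(900/2093) = 180/2093 in ≈ 0.086 in

S = 900/2093 in ≈ 0.430 in; Ia = 180/2093 in ≈ 0.086 in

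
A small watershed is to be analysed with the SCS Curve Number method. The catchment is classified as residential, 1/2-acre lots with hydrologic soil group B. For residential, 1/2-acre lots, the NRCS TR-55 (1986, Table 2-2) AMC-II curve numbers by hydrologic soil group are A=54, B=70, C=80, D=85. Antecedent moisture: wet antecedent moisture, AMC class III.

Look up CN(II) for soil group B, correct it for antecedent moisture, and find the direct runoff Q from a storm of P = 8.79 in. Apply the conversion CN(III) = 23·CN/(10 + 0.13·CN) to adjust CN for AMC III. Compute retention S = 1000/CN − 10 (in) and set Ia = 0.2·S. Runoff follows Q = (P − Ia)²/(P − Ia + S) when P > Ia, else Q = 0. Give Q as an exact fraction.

NRCS table: residential, 1/2-acre lots, soil group B → CN(II) = 70
CN(III) from CN(II)=70: (23·70)/(10 + 0.13·70) = 16100/191 ≈ 84.293
Max retention: S = 1000/(16100/191) − 10 = 300/161 in (≈ 1.863 in)
Ia = 0.2S: 0.2·1.863 = 0.373 in (exactly 60/161)
P − Ia = 8.790 − 0.373 = 135519/16100 ≈ 8.417 in (> 0, runoff occurs)
Runoff Q = (P−Ia)²/(P−Ia+S) = (8.417)²/(8.417+1.863) = 2040599929/296095100 ≈ 6.892 in

Q = 2040599929/296095100 in ≈ 6.892 in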